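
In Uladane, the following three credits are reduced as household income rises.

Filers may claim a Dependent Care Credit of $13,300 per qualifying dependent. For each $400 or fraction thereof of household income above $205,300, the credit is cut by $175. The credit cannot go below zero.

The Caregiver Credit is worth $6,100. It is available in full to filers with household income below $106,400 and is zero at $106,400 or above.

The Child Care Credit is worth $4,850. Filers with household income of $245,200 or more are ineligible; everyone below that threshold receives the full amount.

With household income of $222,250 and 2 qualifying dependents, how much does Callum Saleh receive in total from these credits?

$23,925

Dependent Care Credit: base = 2 × $13,300 = $26,600. income exceeds $205,300 by $16,950, which is 43 full-or-partial $400 increments; reduction = 43 × $175 = $7,525, leaving $19,075.
Caregiver Credit: $222,250 meets or exceeds the $106,400 cutoff, so the credit is $0.
Child Care Credit: $222,250 is below the $245,200 cutoff, so the full $4,850 applies.
Total: $19,075 + $0 + $4,850 = $23,925.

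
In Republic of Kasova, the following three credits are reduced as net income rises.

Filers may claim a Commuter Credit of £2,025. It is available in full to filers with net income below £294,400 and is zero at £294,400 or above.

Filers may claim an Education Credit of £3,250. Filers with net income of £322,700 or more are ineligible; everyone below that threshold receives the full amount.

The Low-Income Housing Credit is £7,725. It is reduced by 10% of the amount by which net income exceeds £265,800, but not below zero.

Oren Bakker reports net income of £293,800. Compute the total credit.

£10,200

Commuter Credit: £293,800 is below the £294,400 cutoff, so the full £2,025 applies.
Education Credit: £293,800 is below the £322,700 cutoff, so the full £3,250 applies.
Low-Income Housing Credit: 10% of the £28,000 excess over £265,800 is £2,800; credit = £7,725 − £2,800 = £4,925.
Total: £2,025 + £3,250 + £4,925 = £10,200.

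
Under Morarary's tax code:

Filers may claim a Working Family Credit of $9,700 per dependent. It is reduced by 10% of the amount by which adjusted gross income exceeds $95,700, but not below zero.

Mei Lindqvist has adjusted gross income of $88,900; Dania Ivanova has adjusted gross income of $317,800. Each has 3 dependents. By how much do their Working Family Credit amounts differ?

Mei ($88,900): Working Family Credit: base = 3 × $9,700 = $29,100. $88,900 is at or below the $95,700 threshold, so the full $29,100 applies.
Dania ($317,800): Working Family Credit: base = 3 × $9,700 = $29,100. 10% of the $222,100 excess over $95,700 is $22,210; credit = $29,100 − $22,210 = $6,890.
Difference: |$29,100 − $6,890| = $22,210.

$22,210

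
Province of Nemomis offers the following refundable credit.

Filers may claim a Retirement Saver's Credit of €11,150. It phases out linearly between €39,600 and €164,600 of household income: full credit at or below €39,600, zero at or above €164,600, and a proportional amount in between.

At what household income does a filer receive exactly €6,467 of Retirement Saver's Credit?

€92,100

€6,467 is 6,467/11,150 of the full €11,150, so 4,683/11,150 of the €125,000 range has been used: income = €39,600 + €125,000 × 4,683/11,150 = €92,100.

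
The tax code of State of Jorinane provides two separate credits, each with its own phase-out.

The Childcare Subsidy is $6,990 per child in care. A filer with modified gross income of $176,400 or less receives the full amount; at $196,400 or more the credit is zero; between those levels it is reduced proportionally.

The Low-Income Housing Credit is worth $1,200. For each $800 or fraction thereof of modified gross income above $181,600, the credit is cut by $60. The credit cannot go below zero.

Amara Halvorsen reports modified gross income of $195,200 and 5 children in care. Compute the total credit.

Childcare Subsidy: base = 5 × $6,990 = $34,950. $195,200 is $18,800 into a $20,000 phase-out range, leaving 1,200/20,000 of the credit: $34,950 × 1,200/20,000 = $2,097.
Low-Income Housing Credit: income exceeds $181,600 by $13,600, which is 17 full-or-partial $800 increments; reduction = 17 × $60 = $1,020, leaving $180.
Total: $2,097 + $180 = $2,277.

$2,277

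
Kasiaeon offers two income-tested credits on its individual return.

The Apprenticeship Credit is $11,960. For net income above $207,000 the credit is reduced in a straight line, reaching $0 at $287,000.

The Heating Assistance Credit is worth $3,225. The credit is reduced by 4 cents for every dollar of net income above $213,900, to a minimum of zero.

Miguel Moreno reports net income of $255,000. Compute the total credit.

Apprenticeship Credit: $255,000 is $48,000 into a $80,000 phase-out range, leaving 32,000/80,000 of the credit: $11,960 × 32,000/80,000 = $4,784.
Heating Assistance Credit: 4% of the $41,100 excess over $213,900 is $1,644; credit = $3,225 − $1,644 = $1,581.
Total: $4,784 + $1,581 = $6,365.

$6,365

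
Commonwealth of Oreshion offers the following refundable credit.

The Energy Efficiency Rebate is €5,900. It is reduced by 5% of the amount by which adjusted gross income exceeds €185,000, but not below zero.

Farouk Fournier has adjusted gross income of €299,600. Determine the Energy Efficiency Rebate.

Energy Efficiency Rebate: 5% of the €114,600 excess over €185,000 is €5,730; credit = €5,900 − €5,730 = €170.

€170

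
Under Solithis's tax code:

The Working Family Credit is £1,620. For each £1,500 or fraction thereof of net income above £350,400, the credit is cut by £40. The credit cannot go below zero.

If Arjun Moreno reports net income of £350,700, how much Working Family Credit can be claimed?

£1,580

Working Family Credit: income exceeds £350,400 by £300, which is 1 full-or-partial £1,500 increment; reduction = 1 × £40 = £40, leaving £1,580.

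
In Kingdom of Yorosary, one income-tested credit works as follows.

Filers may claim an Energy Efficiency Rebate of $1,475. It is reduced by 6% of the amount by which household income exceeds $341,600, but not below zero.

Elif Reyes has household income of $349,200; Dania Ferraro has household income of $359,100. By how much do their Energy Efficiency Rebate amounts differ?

$594

Elif ($349,200): Energy Efficiency Rebate: 6% of the $7,600 excess over $341,600 is $456; credit = $1,475 − $456 = $1,019.
Dania ($359,100): Energy Efficiency Rebate: 6% of the $17,500 excess over $341,600 is $1,050; credit = $1,475 − $1,050 = $425.
Difference: |$1,019 − $425| = $594.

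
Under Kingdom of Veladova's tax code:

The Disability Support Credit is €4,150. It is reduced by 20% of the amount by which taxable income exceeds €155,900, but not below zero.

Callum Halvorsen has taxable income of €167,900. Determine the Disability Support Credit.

Disability Support Credit: 20% of the €12,000 excess over €155,900 is €2,400; credit = €4,150 − €2,400 = €1,750.

€1,750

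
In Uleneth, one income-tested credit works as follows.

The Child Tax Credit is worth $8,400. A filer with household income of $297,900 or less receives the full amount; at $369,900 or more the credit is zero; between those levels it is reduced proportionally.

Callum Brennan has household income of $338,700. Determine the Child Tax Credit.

Child Tax Credit: $338,700 is $40,800 into a $72,000 phase-out range, leaving 31,200/72,000 of the credit: $8,400 × 31,200/72,000 = $3,640.

$3,640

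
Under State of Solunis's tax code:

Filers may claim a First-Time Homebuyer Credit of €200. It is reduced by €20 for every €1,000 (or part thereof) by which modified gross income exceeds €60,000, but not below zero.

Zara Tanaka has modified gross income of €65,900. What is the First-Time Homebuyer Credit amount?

First-Time Homebuyer Credit: income exceeds €60,000 by €5,900, which is 6 full-or-partial €1,000 increments; reduction = 6 × €20 = €120, leaving €80.

€80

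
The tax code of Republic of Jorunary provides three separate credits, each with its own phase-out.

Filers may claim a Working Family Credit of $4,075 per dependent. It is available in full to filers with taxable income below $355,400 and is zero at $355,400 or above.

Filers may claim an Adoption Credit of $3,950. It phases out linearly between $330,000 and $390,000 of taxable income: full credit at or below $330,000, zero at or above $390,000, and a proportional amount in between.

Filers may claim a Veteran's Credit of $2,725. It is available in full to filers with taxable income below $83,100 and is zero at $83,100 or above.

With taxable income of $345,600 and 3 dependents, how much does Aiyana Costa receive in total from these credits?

$15,148

Working Family Credit: base = 3 × $4,075 = $12,225. $345,600 is below the $355,400 cutoff, so the full $12,225 applies.
Adoption Credit: $345,600 is $15,600 into a $60,000 phase-out range, leaving 44,400/60,000 of the credit: $3,950 × 44,400/60,000 = $2,923.
Veteran's Credit: $345,600 meets or exceeds the $83,100 cutoff, so the credit is $0.
Total: $12,225 + $2,923 + $0 = $15,148.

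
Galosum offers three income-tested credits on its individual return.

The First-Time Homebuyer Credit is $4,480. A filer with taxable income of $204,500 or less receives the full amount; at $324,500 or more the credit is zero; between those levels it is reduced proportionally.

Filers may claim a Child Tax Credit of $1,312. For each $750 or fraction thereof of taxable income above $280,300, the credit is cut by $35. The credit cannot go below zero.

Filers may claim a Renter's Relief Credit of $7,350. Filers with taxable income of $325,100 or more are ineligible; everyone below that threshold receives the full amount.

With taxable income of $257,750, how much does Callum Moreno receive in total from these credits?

First-Time Homebuyer Credit: $257,750 is $53,250 into a $120,000 phase-out range, leaving 66,750/120,000 of the credit: $4,480 × 66,750/120,000 = $2,492.
Child Tax Credit: $257,750 is at or below the $280,300 threshold, so the full $1,312 applies.
Renter's Relief Credit: $257,750 is below the $325,100 cutoff, so the full $7,350 applies.
Total: $2,492 + $1,312 + $7,350 = $11,154.

$11,154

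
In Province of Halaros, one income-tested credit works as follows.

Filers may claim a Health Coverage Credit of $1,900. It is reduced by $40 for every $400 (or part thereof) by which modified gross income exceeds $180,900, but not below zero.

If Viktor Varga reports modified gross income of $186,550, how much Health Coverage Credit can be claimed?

$1,300

Health Coverage Credit: income exceeds $180,900 by $5,650, which is 15 full-or-partial $400 increments; reduction = 15 × $40 = $600, leaving $1,300.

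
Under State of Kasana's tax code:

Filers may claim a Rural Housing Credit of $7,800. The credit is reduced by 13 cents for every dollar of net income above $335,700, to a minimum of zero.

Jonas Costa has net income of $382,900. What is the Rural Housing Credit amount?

$1,664

Rural Housing Credit: 13% of the $47,200 excess over $335,700 is $6,136; credit = $7,800 − $6,136 = $1,664.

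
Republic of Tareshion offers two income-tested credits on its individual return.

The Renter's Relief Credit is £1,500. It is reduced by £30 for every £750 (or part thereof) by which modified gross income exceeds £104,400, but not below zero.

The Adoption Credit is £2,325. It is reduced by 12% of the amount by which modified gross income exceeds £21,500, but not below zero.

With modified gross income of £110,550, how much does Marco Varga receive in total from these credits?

£1,230

Renter's Relief Credit: income exceeds £104,400 by £6,150, which is 9 full-or-partial £750 increments; reduction = 9 × £30 = £270, leaving £1,230.
Adoption Credit: 12% of the £89,050 excess over £21,500 is £10,686 ≥ base, so the credit is £0.
Total: £1,230 + £0 = £1,230.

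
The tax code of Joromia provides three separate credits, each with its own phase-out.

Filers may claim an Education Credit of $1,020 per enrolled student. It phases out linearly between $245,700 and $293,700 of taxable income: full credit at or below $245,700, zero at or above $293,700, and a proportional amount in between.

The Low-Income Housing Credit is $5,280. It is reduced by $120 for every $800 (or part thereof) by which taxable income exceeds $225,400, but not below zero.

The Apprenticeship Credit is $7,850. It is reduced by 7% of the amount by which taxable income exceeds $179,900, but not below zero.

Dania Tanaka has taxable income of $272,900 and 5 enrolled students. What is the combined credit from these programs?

Education Credit: base = 5 × $1,020 = $5,100. $272,900 is $27,200 into a $48,000 phase-out range, leaving 20,800/48,000 of the credit: $5,100 × 20,800/48,000 = $2,210.
Low-Income Housing Credit: income exceeds $225,400 by $47,500 → 60 increments × $120 = $7,200 ≥ base, so the credit is $0.
Apprenticeship Credit: 7% of the $93,000 excess over $179,900 is $6,510; credit = $7,850 − $6,510 = $1,340.
Total: $2,210 + $0 + $1,340 = $3,550.

$3,550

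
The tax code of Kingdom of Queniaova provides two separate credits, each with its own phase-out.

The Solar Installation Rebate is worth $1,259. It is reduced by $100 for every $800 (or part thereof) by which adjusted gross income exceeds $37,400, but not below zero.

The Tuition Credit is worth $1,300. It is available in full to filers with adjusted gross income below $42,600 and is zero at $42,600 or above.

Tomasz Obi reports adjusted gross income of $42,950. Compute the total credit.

Solar Installation Rebate: income exceeds $37,400 by $5,550, which is 7 full-or-partial $800 increments; reduction = 7 × $100 = $700, leaving $559.
Tuition Credit: $42,950 meets or exceeds the $42,600 cutoff, so the credit is $0.
Total: $559 + $0 = $559.

$559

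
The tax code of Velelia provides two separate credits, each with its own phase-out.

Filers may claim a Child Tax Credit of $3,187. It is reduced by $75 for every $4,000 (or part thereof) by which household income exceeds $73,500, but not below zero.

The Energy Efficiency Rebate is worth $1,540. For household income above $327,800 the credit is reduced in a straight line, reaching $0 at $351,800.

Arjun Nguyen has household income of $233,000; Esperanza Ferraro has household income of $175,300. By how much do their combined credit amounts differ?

$1,050

Arjun ($233,000): Child Tax Credit: income exceeds $73,500 by $159,500, which is 40 full-or-partial $4,000 increments; reduction = 40 × $75 = $3,000, leaving $187. Energy Efficiency Rebate: $233,000 is at or below the $327,800 threshold, so the full $1,540 applies. total $187 + $1,540 = $1,727
Esperanza ($175,300): Child Tax Credit: income exceeds $73,500 by $101,800, which is 26 full-or-partial $4,000 increments; reduction = 26 × $75 = $1,950, leaving $1,237. Energy Efficiency Rebate: $175,300 is at or below the $327,800 threshold, so the full $1,540 applies. total $1,237 + $1,540 = $2,777
Difference: |$1,727 − $2,777| = $1,050.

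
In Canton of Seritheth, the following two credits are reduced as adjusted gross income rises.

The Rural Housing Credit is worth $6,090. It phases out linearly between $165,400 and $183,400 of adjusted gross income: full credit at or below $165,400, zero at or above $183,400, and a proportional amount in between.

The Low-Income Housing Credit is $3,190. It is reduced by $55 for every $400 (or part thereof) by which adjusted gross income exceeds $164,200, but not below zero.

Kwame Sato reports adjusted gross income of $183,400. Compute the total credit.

Rural Housing Credit: $183,400 is at or above $183,400, so the credit is $0.
Low-Income Housing Credit: income exceeds $164,200 by $19,200, which is 48 full-or-partial $400 increments; reduction = 48 × $55 = $2,640, leaving $550.
Total: $0 + $550 = $550.

$550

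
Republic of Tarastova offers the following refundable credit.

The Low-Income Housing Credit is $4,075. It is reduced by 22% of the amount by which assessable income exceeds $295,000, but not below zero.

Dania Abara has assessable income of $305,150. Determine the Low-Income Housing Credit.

Low-Income Housing Credit: 22% of the $10,150 excess over $295,000 is $2,233; credit = $4,075 − $2,233 = $1,842.

$1,842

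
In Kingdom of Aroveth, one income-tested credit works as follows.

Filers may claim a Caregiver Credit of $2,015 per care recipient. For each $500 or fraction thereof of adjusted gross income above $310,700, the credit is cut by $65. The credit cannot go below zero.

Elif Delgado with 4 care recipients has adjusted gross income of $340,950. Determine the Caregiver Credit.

$4,095

Caregiver Credit: base = 4 × $2,015 = $8,060. income exceeds $310,700 by $30,250, which is 61 full-or-partial $500 increments; reduction = 61 × $65 = $3,965, leaving $4,095.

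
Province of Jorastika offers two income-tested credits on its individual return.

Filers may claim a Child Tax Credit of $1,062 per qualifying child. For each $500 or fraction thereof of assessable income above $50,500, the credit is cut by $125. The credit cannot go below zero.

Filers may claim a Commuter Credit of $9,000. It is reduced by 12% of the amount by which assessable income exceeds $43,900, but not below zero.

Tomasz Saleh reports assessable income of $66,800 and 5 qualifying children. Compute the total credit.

$7,437

Child Tax Credit: base = 5 × $1,062 = $5,310. income exceeds $50,500 by $16,300, which is 33 full-or-partial $500 increments; reduction = 33 × $125 = $4,125, leaving $1,185.
Commuter Credit: 12% of the $22,900 excess over $43,900 is $2,748; credit = $9,000 − $2,748 = $6,252.
Total: $1,185 + $6,252 = $7,437.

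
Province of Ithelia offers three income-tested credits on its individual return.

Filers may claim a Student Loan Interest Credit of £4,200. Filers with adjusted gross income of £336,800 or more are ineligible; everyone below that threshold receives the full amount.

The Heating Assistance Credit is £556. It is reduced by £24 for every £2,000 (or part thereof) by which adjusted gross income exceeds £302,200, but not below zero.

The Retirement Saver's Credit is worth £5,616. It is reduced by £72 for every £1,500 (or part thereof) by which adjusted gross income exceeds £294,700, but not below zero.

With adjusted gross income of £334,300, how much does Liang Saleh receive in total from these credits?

£8,020

Student Loan Interest Credit: £334,300 is below the £336,800 cutoff, so the full £4,200 applies.
Heating Assistance Credit: income exceeds £302,200 by £32,100, which is 17 full-or-partial £2,000 increments; reduction = 17 × £24 = £408, leaving £148.
Retirement Saver's Credit: income exceeds £294,700 by £39,600, which is 27 full-or-partial £1,500 increments; reduction = 27 × £72 = £1,944, leaving £3,672.
Total: £4,200 + £148 + £3,672 = £8,020.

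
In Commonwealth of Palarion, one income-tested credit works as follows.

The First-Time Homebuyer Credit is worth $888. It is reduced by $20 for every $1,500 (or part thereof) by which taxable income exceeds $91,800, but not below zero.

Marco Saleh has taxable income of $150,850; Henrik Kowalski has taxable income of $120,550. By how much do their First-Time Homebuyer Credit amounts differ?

$400

Marco ($150,850): First-Time Homebuyer Credit: income exceeds $91,800 by $59,050, which is 40 full-or-partial $1,500 increments; reduction = 40 × $20 = $800, leaving $88.
Henrik ($120,550): First-Time Homebuyer Credit: income exceeds $91,800 by $28,750, which is 20 full-or-partial $1,500 increments; reduction = 20 × $20 = $400, leaving $488.
Difference: |$88 − $488| = $400.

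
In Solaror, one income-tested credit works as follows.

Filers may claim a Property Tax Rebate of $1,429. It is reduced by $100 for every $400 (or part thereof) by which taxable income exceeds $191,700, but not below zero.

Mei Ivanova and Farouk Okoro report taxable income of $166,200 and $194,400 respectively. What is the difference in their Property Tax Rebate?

Mei ($166,200): Property Tax Rebate: $166,200 is at or below the $191,700 threshold, so the full $1,429 applies.
Farouk ($194,400): Property Tax Rebate: income exceeds $191,700 by $2,700, which is 7 full-or-partial $400 increments; reduction = 7 × $100 = $700, leaving $729.
Difference: |$1,429 − $729| = $700.

$700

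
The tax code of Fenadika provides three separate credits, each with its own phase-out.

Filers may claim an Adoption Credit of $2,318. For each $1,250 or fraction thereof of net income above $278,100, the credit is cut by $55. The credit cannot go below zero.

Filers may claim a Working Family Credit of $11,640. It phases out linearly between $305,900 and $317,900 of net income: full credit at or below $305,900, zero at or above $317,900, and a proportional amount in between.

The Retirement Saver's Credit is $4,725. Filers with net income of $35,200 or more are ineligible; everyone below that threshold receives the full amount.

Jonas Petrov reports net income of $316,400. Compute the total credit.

$2,068

Adoption Credit: income exceeds $278,100 by $38,300, which is 31 full-or-partial $1,250 increments; reduction = 31 × $55 = $1,705, leaving $613.
Working Family Credit: $316,400 is $10,500 into a $12,000 phase-out range, leaving 1,500/12,000 of the credit: $11,640 × 1,500/12,000 = $1,455.
Retirement Saver's Credit: $316,400 meets or exceeds the $35,200 cutoff, so the credit is $0.
Total: $613 + $1,455 + $0 = $2,068.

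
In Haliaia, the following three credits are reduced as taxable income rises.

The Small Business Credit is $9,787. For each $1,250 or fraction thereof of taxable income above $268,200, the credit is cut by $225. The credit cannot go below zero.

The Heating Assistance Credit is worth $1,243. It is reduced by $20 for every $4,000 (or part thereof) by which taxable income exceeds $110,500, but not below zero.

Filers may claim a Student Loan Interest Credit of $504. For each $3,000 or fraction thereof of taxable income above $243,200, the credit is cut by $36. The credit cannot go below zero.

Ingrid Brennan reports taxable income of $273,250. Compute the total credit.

Small Business Credit: income exceeds $268,200 by $5,050, which is 5 full-or-partial $1,250 increments; reduction = 5 × $225 = $1,125, leaving $8,662.
Heating Assistance Credit: income exceeds $110,500 by $162,750, which is 41 full-or-partial $4,000 increments; reduction = 41 × $20 = $820, leaving $423.
Student Loan Interest Credit: income exceeds $243,200 by $30,050, which is 11 full-or-partial $3,000 increments; reduction = 11 × $36 = $396, leaving $108.
Total: $8,662 + $423 + $108 = $9,193.

$9,193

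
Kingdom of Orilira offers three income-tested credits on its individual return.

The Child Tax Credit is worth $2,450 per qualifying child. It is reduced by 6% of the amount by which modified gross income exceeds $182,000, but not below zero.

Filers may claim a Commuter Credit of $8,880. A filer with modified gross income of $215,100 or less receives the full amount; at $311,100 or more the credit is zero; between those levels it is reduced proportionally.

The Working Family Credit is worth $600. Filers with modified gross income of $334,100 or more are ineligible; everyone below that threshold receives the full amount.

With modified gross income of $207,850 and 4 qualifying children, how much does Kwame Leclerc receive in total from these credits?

$17,729

Child Tax Credit: base = 4 × $2,450 = $9,800. 6% of the $25,850 excess over $182,000 is $1,551; credit = $9,800 − $1,551 = $8,249.
Commuter Credit: $207,850 is at or below the $215,100 threshold, so the full $8,880 applies.
Working Family Credit: $207,850 is below the $334,100 cutoff, so the full $600 applies.
Total: $8,249 + $8,880 + $600 = $17,729.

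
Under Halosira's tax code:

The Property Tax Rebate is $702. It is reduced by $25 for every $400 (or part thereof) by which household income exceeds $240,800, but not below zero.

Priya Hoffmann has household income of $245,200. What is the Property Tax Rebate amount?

$427

Property Tax Rebate: income exceeds $240,800 by $4,400, which is 11 full-or-partial $400 increments; reduction = 11 × $25 = $275, leaving $427.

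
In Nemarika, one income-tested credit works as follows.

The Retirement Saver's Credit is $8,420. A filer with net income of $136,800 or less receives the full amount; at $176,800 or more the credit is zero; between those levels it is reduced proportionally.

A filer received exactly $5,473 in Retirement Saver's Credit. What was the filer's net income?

$5,473 is 5,473/8,420 of the full $8,420, so 2,947/8,420 of the $40,000 range has been used: income = $136,800 + $40,000 × 2,947/8,420 = $150,800.

$150,800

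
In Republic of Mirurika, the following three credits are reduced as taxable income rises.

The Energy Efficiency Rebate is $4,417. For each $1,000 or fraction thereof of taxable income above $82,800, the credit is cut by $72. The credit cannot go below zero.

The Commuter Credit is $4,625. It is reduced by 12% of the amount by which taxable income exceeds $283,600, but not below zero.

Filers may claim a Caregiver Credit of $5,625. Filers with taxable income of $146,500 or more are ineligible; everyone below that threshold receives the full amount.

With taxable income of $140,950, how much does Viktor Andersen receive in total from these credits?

Energy Efficiency Rebate: income exceeds $82,800 by $58,150, which is 59 full-or-partial $1,000 increments; reduction = 59 × $72 = $4,248, leaving $169.
Commuter Credit: $140,950 is at or below the $283,600 threshold, so the full $4,625 applies.
Caregiver Credit: $140,950 is below the $146,500 cutoff, so the full $5,625 applies.
Total: $169 + $4,625 + $5,625 = $10,419.

$10,419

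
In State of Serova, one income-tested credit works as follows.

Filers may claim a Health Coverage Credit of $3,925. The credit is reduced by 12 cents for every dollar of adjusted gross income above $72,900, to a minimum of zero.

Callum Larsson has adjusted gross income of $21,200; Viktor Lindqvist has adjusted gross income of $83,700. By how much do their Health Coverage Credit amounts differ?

Callum ($21,200): Health Coverage Credit: $21,200 is at or below the $72,900 threshold, so the full $3,925 applies.
Viktor ($83,700): Health Coverage Credit: 12% of the $10,800 excess over $72,900 is $1,296; credit = $3,925 − $1,296 = $2,629.
Difference: |$3,925 − $2,629| = $1,296.

$1,296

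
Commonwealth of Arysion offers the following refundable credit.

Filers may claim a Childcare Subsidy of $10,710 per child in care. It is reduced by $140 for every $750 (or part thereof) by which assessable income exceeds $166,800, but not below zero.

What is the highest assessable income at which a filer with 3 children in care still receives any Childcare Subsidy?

Full credit = 3 × $10,710 = $32,130.
After 229 increments the reduction is 229 × $140 = $32,060, leaving $70; one more increment wipes it out. Increment 229 ends at excess 229 × $750 = $171,750, so the highest qualifying income is $166,800 + $171,750 = $338,550.

$338,550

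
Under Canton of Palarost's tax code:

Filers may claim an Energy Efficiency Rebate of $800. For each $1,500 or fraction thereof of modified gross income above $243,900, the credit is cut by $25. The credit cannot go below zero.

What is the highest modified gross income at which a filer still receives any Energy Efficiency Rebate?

After 31 increments the reduction is 31 × $25 = $775, leaving $25; one more increment wipes it out. Increment 31 ends at excess 31 × $1,500 = $46,500, so the highest qualifying income is $243,900 + $46,500 = $290,400.

$290,400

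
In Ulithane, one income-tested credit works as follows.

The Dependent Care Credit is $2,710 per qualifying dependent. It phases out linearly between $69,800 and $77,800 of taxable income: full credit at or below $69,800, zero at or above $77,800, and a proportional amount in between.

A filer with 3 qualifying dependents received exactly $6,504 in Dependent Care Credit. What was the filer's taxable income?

Full credit = 3 × $2,710 = $8,130.
$6,504 is 6,504/8,130 of the full $8,130, so 1,626/8,130 of the $8,000 range has been used: income = $69,800 + $8,000 × 1,626/8,130 = $71,400.

$71,400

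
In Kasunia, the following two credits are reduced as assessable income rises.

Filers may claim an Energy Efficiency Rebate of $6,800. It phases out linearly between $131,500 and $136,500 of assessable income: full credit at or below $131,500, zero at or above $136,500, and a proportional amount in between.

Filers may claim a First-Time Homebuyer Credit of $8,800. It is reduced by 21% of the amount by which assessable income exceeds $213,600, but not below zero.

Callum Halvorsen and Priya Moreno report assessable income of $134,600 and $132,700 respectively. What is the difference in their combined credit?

Callum ($134,600): Energy Efficiency Rebate: $134,600 is $3,100 into a $5,000 phase-out range, leaving 1,900/5,000 of the credit: $6,800 × 1,900/5,000 = $2,584. First-Time Homebuyer Credit: $134,600 is at or below the $213,600 threshold, so the full $8,800 applies. total $2,584 + $8,800 = $11,384
Priya ($132,700): Energy Efficiency Rebate: $132,700 is $1,200 into a $5,000 phase-out range, leaving 3,800/5,000 of the credit: $6,800 × 3,800/5,000 = $5,168. First-Time Homebuyer Credit: $132,700 is at or below the $213,600 threshold, so the full $8,800 applies. total $5,168 + $8,800 = $13,968
Difference: |$11,384 − $13,968| = $2,584.

$2,584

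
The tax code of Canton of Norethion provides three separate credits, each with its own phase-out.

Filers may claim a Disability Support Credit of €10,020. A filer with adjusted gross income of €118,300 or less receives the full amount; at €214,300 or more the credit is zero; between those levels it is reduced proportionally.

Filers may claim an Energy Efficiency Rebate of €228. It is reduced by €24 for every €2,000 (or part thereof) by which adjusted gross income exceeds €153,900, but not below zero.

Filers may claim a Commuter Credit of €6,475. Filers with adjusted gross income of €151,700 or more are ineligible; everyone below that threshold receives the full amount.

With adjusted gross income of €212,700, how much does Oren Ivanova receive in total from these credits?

€167

Disability Support Credit: €212,700 is €94,400 into a €96,000 phase-out range, leaving 1,600/96,000 of the credit: €10,020 × 1,600/96,000 = €167.
Energy Efficiency Rebate: income exceeds €153,900 by €58,800 → 30 increments × €24 = €720 ≥ base, so the credit is €0.
Commuter Credit: €212,700 meets or exceeds the €151,700 cutoff, so the credit is €0.
Total: €167 + €0 + €0 = €167.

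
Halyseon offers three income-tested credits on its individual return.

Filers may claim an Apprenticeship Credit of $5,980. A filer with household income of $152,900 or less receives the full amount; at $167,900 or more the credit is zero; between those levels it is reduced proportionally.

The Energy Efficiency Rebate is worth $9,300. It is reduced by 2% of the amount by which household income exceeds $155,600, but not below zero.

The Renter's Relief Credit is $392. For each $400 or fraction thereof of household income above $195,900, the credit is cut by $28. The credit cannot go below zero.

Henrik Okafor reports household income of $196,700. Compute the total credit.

$8,814

Apprenticeship Credit: $196,700 is at or above $167,900, so the credit is $0.
Energy Efficiency Rebate: 2% of the $41,100 excess over $155,600 is $822; credit = $9,300 − $822 = $8,478.
Renter's Relief Credit: income exceeds $195,900 by $800, which is 2 full-or-partial $400 increments; reduction = 2 × $28 = $56, leaving $336.
Total: $0 + $8,478 + $336 = $8,814.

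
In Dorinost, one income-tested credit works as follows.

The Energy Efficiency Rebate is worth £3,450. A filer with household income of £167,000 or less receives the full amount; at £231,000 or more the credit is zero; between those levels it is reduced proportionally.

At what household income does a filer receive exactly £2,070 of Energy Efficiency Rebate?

£192,600

£2,070 is 2,070/3,450 of the full £3,450, so 1,380/3,450 of the £64,000 range has been used: income = £167,000 + £64,000 × 1,380/3,450 = £192,600.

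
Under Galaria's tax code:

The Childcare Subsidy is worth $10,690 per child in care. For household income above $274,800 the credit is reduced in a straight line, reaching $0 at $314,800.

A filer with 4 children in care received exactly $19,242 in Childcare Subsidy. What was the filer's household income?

$296,800

Full credit = 4 × $10,690 = $42,760.
$19,242 is 19,242/42,760 of the full $42,760, so 23,518/42,760 of the $40,000 range has been used: income = $274,800 + $40,000 × 23,518/42,760 = $296,800.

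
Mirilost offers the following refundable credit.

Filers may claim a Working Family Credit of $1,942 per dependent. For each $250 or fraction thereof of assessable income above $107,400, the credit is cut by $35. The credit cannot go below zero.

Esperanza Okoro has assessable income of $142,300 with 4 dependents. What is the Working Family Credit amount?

$2,868

Working Family Credit: base = 4 × $1,942 = $7,768. income exceeds $107,400 by $34,900, which is 140 full-or-partial $250 increments; reduction = 140 × $35 = $4,900, leaving $2,868.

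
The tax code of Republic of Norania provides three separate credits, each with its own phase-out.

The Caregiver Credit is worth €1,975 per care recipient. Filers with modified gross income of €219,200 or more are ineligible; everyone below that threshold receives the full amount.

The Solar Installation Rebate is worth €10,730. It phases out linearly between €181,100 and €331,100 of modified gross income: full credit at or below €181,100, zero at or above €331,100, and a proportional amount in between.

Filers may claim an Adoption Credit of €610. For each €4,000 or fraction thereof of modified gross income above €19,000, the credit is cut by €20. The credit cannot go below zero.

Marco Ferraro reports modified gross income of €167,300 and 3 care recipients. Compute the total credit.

€16,655

Caregiver Credit: base = 3 × €1,975 = €5,925. €167,300 is below the €219,200 cutoff, so the full €5,925 applies.
Solar Installation Rebate: €167,300 is at or below the €181,100 threshold, so the full €10,730 applies.
Adoption Credit: income exceeds €19,000 by €148,300 → 38 increments × €20 = €760 ≥ base, so the credit is €0.
Total: €5,925 + €10,730 + €0 = €16,655.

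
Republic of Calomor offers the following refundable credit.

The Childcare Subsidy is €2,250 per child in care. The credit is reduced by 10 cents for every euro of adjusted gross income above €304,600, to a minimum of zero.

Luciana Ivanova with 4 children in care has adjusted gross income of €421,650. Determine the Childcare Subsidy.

Childcare Subsidy: base = 4 × €2,250 = €9,000. 10% of the €117,050 excess over €304,600 is €11,705 ≥ base, so the credit is €0.

€0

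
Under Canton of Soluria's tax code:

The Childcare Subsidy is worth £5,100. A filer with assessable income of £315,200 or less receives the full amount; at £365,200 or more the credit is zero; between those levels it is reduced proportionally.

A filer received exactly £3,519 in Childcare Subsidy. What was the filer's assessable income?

£3,519 is 3,519/5,100 of the full £5,100, so 1,581/5,100 of the £50,000 range has been used: income = £315,200 + £50,000 × 1,581/5,100 = £330,700.

£330,700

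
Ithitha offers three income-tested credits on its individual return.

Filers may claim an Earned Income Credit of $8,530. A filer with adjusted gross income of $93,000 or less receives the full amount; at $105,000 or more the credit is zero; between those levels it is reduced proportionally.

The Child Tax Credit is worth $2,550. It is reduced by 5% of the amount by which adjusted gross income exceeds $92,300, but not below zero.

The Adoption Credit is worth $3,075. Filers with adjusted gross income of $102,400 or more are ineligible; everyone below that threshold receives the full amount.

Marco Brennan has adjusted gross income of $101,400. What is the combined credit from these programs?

$7,729

Earned Income Credit: $101,400 is $8,400 into a $12,000 phase-out range, leaving 3,600/12,000 of the credit: $8,530 × 3,600/12,000 = $2,559.
Child Tax Credit: 5% of the $9,100 excess over $92,300 is $455; credit = $2,550 − $455 = $2,095.
Adoption Credit: $101,400 is below the $102,400 cutoff, so the full $3,075 applies.
Total: $2,559 + $2,095 + $3,075 = $7,729.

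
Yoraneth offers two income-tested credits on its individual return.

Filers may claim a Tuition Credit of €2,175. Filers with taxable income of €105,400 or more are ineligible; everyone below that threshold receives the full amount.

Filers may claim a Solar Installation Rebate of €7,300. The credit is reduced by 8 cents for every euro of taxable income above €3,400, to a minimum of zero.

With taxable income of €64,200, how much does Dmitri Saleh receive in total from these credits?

Tuition Credit: €64,200 is below the €105,400 cutoff, so the full €2,175 applies.
Solar Installation Rebate: 8% of the €60,800 excess over €3,400 is €4,864; credit = €7,300 − €4,864 = €2,436.
Total: €2,175 + €2,436 = €4,611.

€4,611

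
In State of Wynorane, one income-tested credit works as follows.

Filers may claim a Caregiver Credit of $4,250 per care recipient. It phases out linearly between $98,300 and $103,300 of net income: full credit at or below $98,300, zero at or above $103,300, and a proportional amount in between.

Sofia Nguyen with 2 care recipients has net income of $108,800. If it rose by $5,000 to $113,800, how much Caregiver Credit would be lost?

At $108,800 — base = 2 × $4,250 = $8,500. $108,800 is at or above $103,300, so the credit is $0.
At $113,800 — base = 2 × $4,250 = $8,500. $113,800 is at or above $103,300, so the credit is $0.
Lost: $0 − $0 = $0.

$0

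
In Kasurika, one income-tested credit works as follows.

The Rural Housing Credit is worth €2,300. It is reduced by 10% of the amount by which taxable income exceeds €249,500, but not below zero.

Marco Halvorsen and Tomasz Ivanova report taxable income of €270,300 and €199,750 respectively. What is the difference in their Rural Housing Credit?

Marco (€270,300): Rural Housing Credit: 10% of the €20,800 excess over €249,500 is €2,080; credit = €2,300 − €2,080 = €220.
Tomasz (€199,750): Rural Housing Credit: €199,750 is at or below the €249,500 threshold, so the full €2,300 applies.
Difference: |€220 − €2,300| = €2,080.

€2,080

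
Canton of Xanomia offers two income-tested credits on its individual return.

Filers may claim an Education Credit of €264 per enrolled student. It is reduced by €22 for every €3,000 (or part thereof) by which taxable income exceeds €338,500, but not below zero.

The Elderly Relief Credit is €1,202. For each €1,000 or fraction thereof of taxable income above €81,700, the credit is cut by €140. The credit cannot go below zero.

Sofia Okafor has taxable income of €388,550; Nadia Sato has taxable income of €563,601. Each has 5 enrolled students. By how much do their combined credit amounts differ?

€946

Sofia (€388,550): Education Credit: base = 5 × €264 = €1,320. income exceeds €338,500 by €50,050, which is 17 full-or-partial €3,000 increments; reduction = 17 × €22 = €374, leaving €946. Elderly Relief Credit: income exceeds €81,700 by €306,850 → 307 increments × €140 = €42,980 ≥ base, so the credit is €0. total €946 + €0 = €946
Nadia (€563,601): Education Credit: base = 5 × €264 = €1,320. income exceeds €338,500 by €225,101 → 76 increments × €22 = €1,672 ≥ base, so the credit is €0. Elderly Relief Credit: income exceeds €81,700 by €481,901 → 482 increments × €140 = €67,480 ≥ base, so the credit is €0. total €0 + €0 = €0
Difference: |€946 − €0| = €946.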